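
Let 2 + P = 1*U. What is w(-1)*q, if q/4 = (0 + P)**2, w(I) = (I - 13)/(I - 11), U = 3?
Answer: 14/3 ≈ 4.6667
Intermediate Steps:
w(I) = (-13 + I)/(-11 + I)
P = 1 (P = -2 + 1*3 = -2 + 3 = 1)
q = 4 (q = 4*(0 + 1)**2 = 4*1**2 = 4*1 = 4)
w(-1)*q = ((-13 - 1)/(-11 - 1))*4 = (-14/(-12))*4 = -1/12*(-14)*4 = (7/6)*4 = 14/3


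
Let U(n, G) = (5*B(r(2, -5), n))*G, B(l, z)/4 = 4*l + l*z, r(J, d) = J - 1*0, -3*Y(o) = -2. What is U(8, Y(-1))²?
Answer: 102400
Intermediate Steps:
Y(o) = ⅔ (Y(o) = -⅓*(-2) = ⅔)
r(J, d) = J (r(J, d) = J + 0 = J)
B(l, z) = 16*l + 4*l*z (B(l, z) = 4*(4*l + l*z) = 16*l + 4*l*z)
U(n, G) = G*(160 + 40*n) (U(n, G) = (5*(4*2*(4 + n)))*G = (5*(32 + 8*n))*G = (160 + 40*n)*G = G*(160 + 40*n))
U(8, Y(-1))² = (40*(⅔)*(4 + 8))² = (40*(⅔)*12)² = 320² = 102400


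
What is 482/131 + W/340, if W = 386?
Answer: 107223/22270 ≈ 4.8147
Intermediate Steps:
482/131 + W/340 = 482/131 + 386/340 = 482*(1/131) + 386*(1/340) = 482/131 + 193/170 = 107223/22270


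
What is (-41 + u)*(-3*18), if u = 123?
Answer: -4428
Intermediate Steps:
(-41 + u)*(-3*18) = (-41 + 123)*(-3*18) = 82*(-54) = -4428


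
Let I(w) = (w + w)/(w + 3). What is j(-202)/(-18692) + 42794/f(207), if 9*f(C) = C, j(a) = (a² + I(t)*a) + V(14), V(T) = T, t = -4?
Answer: 399501901/214958 ≈ 1858.5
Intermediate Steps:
I(w) = 2*w/(3 + w) (I(w) = (2*w)/(3 + w) = 2*w/(3 + w))
j(a) = 14 + a² + 8*a (j(a) = (a² + (2*(-4)/(3 - 4))*a) + 14 = (a² + (2*(-4)/(-1))*a) + 14 = (a² + (2*(-4)*(-1))*a) + 14 = (a² + 8*a) + 14 = 14 + a² + 8*a)
f(C) = C/9
j(-202)/(-18692) + 42794/f(207) = (14 + (-202)² + 8*(-202))/(-18692) + 42794/(((⅑)*207)) = (14 + 40804 - 1616)*(-1/18692) + 42794/23 = 39202*(-1/18692) + 42794*(1/23) = -19601/9346 + 42794/23 = 399501901/214958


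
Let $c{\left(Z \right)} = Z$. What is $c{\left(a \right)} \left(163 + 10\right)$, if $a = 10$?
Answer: $1730$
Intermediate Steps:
$c{\left(a \right)} \left(163 + 10\right) = 10 \left(163 + 10\right) = 10 \cdot 173 = 1730$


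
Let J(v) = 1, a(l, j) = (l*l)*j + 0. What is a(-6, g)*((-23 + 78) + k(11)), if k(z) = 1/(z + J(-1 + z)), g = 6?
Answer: 11898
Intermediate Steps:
a(l, j) = j*l² (a(l, j) = l²*j + 0 = j*l² + 0 = j*l²)
k(z) = 1/(1 + z) (k(z) = 1/(z + 1) = 1/(1 + z))
a(-6, g)*((-23 + 78) + k(11)) = (6*(-6)²)*((-23 + 78) + 1/(1 + 11)) = (6*36)*(55 + 1/12) = 216*(55 + 1/12) = 216*(661/12) = 11898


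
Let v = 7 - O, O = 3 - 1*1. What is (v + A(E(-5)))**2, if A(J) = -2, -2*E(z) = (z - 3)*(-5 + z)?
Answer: 9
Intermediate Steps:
E(z) = -(-5 + z)*(-3 + z)/2 (E(z) = -(z - 3)*(-5 + z)/2 = -(-3 + z)*(-5 + z)/2 = -(-5 + z)*(-3 + z)/2)
O = 2 (O = 3 - 1 = 2)
v = 5 (v = 7 - 1*2 = 7 - 2 = 5)
(v + A(E(-5)))**2 = (5 - 2)**2 = 3**2 = 9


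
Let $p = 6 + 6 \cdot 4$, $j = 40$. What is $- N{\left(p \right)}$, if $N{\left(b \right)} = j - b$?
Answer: $-10$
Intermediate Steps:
$p = 30$ ($p = 6 + 24 = 30$)
$N{\left(b \right)} = 40 - b$
$- N{\left(p \right)} = - (40 - 30) = \left(-1\right) 10 = -10$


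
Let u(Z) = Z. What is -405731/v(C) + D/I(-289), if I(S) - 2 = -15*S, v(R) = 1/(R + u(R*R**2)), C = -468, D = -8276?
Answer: 180371183792275624/4337 ≈ 4.1589e+13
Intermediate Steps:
v(R) = 1/(R + R**3) (v(R) = 1/(R + R*R**2) = 1/(R + R**3))
I(S) = 2 - 15*S
-405731/v(C) + D/I(-289) = -405731/(1/(-468 + (-468)**3)) - 8276/(2 - 15*(-289)) = -405731/(1/(-468 - 102503232)) - 8276/(2 + 4335) = -405731/(1/(-102503700)) - 8276/4337 = -405731/(-1/102503700) - 8276*1/4337 = -405731*(-102503700) - 8276/4337 = 41588928704700 - 8276/4337 = 180371183792275624/4337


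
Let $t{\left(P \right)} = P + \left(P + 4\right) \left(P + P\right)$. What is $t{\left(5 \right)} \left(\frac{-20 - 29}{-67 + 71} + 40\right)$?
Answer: $\frac{10545}{4} \approx 2636.3$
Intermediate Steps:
$t{\left(P \right)} = P + 2 P \left(4 + P\right)$ ($t{\left(P \right)} = P + \left(4 + P\right) 2 P = P + 2 P \left(4 + P\right)$)
$t{\left(5 \right)} \left(\frac{-20 - 29}{-67 + 71} + 40\right) = 5 \left(9 + 2 \cdot 5\right) \left(\frac{-20 - 29}{-67 + 71} + 40\right) = 5 \left(9 + 10\right) \left(- \frac{49}{4} + 40\right) = 5 \cdot 19 \left(\left(-49\right) \frac{1}{4} + 40\right) = 95 \left(- \frac{49}{4} + 40\right) = 95 \cdot \frac{111}{4} = \frac{10545}{4}$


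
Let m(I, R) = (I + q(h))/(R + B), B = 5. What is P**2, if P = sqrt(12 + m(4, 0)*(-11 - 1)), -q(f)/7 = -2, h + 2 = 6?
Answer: -156/5 ≈ -31.200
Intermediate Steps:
h = 4 (h = -2 + 6 = 4)
q(f) = 14 (q(f) = -7*(-2) = 14)
m(I, R) = (14 + I)/(5 + R) (m(I, R) = (I + 14)/(R + 5) = (14 + I)/(5 + R))
P = 2*I*sqrt(195)/5 (P = sqrt(12 + ((14 + 4)/(5 + 0))*(-11 - 1)) = sqrt(12 + (18/5)*(-12)) = sqrt(12 - 216/5) = sqrt(-156/5) = 2*I*sqrt(195)/5 ≈ 5.5857*I)
P**2 = (2*I*sqrt(195)/5)**2 = -156/5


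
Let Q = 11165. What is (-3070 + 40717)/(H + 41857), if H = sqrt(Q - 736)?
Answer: 525263493/583999340 - 12549*sqrt(10429)/583999340 ≈ 0.89723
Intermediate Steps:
H = sqrt(10429) (H = sqrt(11165 - 736) = sqrt(10429) ≈ 102.12)
(-3070 + 40717)/(H + 41857) = (-3070 + 40717)/(sqrt(10429) + 41857) = 37647/(41857 + sqrt(10429))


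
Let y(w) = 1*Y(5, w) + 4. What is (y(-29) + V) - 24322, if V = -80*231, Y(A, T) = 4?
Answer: -42794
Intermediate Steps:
V = -18480
y(w) = 8 (y(w) = 1*4 + 4 = 4 + 4 = 8)
(y(-29) + V) - 24322 = (8 - 18480) - 24322 = -18472 - 24322 = -42794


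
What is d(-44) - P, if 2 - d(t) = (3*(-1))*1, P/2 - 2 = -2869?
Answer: 5739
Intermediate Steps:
P = -5734 (P = 4 + 2*(-2869) = 4 - 5738 = -5734)
d(t) = 5 (d(t) = 2 - 3*(-1) = 2 - (-3) = 2 - 1*(-3) = 2 + 3 = 5)
d(-44) - P = 5 - 1*(-5734) = 5 + 5734 = 5739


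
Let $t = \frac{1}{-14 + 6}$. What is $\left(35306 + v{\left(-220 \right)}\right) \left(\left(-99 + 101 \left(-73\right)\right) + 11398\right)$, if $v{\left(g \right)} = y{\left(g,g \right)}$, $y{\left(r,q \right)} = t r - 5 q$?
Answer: $143037921$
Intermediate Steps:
$t = - \frac{1}{8}$ ($t = \frac{1}{-8} = - \frac{1}{8} \approx -0.125$)
$y{\left(r,q \right)} = - 5 q - \frac{r}{8}$ ($y{\left(r,q \right)} = - \frac{r}{8} - 5 q = - 5 q - \frac{r}{8}$)
$v{\left(g \right)} = - \frac{41 g}{8}$ ($v{\left(g \right)} = - 5 g - \frac{g}{8} = - \frac{41 g}{8}$)
$\left(35306 + v{\left(-220 \right)}\right) \left(\left(-99 + 101 \left(-73\right)\right) + 11398\right) = \left(35306 - - \frac{2255}{2}\right) \left(\left(-99 + 101 \left(-73\right)\right) + 11398\right) = \left(35306 + \frac{2255}{2}\right) \left(\left(-99 - 7373\right) + 11398\right) = \frac{72867 \left(-7472 + 11398\right)}{2} = \frac{72867}{2} \cdot 3926 = 143037921$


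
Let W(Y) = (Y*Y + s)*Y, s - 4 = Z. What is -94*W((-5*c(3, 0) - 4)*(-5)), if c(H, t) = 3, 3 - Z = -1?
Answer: -80664690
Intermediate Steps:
Z = 4 (Z = 3 - 1*(-1) = 3 + 1 = 4)
s = 8 (s = 4 + 4 = 8)
W(Y) = Y*(8 + Y²) (W(Y) = (Y*Y + 8)*Y = (Y² + 8)*Y = (8 + Y²)*Y = Y*(8 + Y²))
-94*W((-5*c(3, 0) - 4)*(-5)) = -94*(-5*3 - 4)*(-5)*(8 + ((-5*3 - 4)*(-5))²) = -94*(-15 - 4)*(-5)*(8 + ((-15 - 4)*(-5))²) = -94*(-19*(-5))*(8 + (-19*(-5))²) = -8930*(8 + 95²) = -8930*(8 + 9025) = -8930*9033 = -94*858135 = -80664690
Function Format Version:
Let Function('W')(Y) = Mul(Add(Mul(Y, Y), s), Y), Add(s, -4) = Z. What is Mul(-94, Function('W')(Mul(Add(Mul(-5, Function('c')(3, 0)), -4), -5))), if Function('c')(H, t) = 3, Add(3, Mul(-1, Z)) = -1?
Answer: -80664690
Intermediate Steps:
Z = 4 (Z = Add(3, Mul(-1, -1)) = Add(3, 1) = 4)
s = 8 (s = Add(4, 4) = 8)
Function('W')(Y) = Mul(Y, Add(8, Pow(Y, 2))) (Function('W')(Y) = Mul(Add(Mul(Y, Y), 8), Y) = Mul(Add(Pow(Y, 2), 8), Y) = Mul(Add(8, Pow(Y, 2)), Y) = Mul(Y, Add(8, Pow(Y, 2))))
Mul(-94, Function('W')(Mul(Add(Mul(-5, Function('c')(3, 0)), -4), -5))) = Mul(-94, Mul(Mul(Add(Mul(-5, 3), -4), -5), Add(8, Pow(Mul(Add(Mul(-5, 3), -4), -5), 2)))) = Mul(-94, Mul(Mul(Add(-15, -4), -5), Add(8, Pow(Mul(Add(-15, -4), -5), 2)))) = Mul(-94, Mul(Mul(-19, -5), Add(8, Pow(Mul(-19, -5), 2)))) = Mul(-94, Mul(95, Add(8, Pow(95, 2)))) = Mul(-94, Mul(95, Add(8, 9025))) = Mul(-94, Mul(95, 9033)) = Mul(-94, 858135) = -80664690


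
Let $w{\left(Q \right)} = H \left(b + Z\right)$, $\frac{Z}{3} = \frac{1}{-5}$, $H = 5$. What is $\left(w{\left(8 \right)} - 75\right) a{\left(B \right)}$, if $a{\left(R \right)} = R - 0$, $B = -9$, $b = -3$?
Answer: $837$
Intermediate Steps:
$Z = - \frac{3}{5}$ ($Z = \frac{3}{-5} = 3 \left(- \frac{1}{5}\right) = - \frac{3}{5} \approx -0.6$)
$a{\left(R \right)} = R$ ($a{\left(R \right)} = R + 0 = R$)
$w{\left(Q \right)} = -18$ ($w{\left(Q \right)} = 5 \left(-3 - \frac{3}{5}\right) = 5 \left(- \frac{18}{5}\right) = -18$)
$\left(w{\left(8 \right)} - 75\right) a{\left(B \right)} = \left(-18 - 75\right) \left(-9\right) = \left(-93\right) \left(-9\right) = 837$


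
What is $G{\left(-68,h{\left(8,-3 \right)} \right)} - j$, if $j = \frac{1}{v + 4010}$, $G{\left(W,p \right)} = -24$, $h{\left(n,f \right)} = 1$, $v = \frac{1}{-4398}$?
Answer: $- \frac{423267894}{17635979} \approx -24.0$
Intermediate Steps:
$v = - \frac{1}{4398} \approx -0.00022738$
$j = \frac{4398}{17635979}$ ($j = \frac{1}{- \frac{1}{4398} + 4010} = \frac{1}{\frac{17635979}{4398}} = \frac{4398}{17635979} \approx 0.00024938$)
$G{\left(-68,h{\left(8,-3 \right)} \right)} - j = -24 - \frac{4398}{17635979} = - \frac{423267894}{17635979}$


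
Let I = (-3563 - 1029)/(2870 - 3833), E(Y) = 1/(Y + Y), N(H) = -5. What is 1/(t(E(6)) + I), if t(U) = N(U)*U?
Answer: 3852/16763 ≈ 0.22979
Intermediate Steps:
E(Y) = 1/(2*Y)
I = 4592/963 (I = -4592/(-963) = -4592*(-1/963) = 4592/963 ≈ 4.7684)
t(U) = -5*U
1/(t(E(6)) + I) = 1/(-5/(2*6) + 4592/963) = 1/(-5*1/12 + 4592/963) = 1/(-5/12 + 4592/963) = 1/(16763/3852) = 3852/16763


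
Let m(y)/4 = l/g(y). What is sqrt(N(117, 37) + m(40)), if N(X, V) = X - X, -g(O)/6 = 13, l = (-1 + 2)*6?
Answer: 2*I*sqrt(13)/13 ≈ 0.5547*I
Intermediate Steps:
l = 6 (l = 1*6 = 6)
g(O) = -78 (g(O) = -6*13 = -78)
m(y) = -4/13 (m(y) = 4*(6/(-78)) = 4*(6*(-1/78)) = 4*(-1/13) = -4/13)
N(X, V) = 0
sqrt(N(117, 37) + m(40)) = sqrt(0 - 4/13) = sqrt(-4/13) = 2*I*sqrt(13)/13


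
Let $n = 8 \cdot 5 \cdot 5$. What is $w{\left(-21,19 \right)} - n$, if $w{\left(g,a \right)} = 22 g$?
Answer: $-662$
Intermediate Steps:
$n = 200$ ($n = 40 \cdot 5 = 200$)
$w{\left(-21,19 \right)} - n = 22 \left(-21\right) - 200 = -462 - 200 = -662$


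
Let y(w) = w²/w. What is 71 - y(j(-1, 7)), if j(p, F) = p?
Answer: 72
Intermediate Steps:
y(w) = w
71 - y(j(-1, 7)) = 71 - 1*(-1) = 71 + 1 = 72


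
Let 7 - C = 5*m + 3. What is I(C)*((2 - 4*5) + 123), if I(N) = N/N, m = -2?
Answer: 105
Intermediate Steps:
C = 14 (C = 7 - (5*(-2) + 3) = 7 - (-10 + 3) = 7 - 1*(-7) = 7 + 7 = 14)
I(N) = 1
I(C)*((2 - 4*5) + 123) = 1*((2 - 4*5) + 123) = 1*((2 - 20) + 123) = 1*(-18 + 123) = 1*105 = 105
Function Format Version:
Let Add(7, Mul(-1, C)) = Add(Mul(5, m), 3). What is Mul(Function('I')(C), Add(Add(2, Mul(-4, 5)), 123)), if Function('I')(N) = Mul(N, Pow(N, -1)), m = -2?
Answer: 105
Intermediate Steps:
C = 14 (C = Add(7, Mul(-1, Add(Mul(5, -2), 3))) = Add(7, Mul(-1, Add(-10, 3))) = Add(7, Mul(-1, -7)) = Add(7, 7) = 14)
Function('I')(N) = 1
Mul(Function('I')(C), Add(Add(2, Mul(-4, 5)), 123)) = Mul(1, Add(Add(2, Mul(-4, 5)), 123)) = Mul(1, Add(Add(2, -20), 123)) = Mul(1, Add(-18, 123)) = Mul(1, 105) = 105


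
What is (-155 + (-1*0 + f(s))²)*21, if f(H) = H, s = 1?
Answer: -3234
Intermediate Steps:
(-155 + (-1*0 + f(s))²)*21 = (-155 + (-1*0 + 1)²)*21 = (-155 + (0 + 1)²)*21 = (-155 + 1²)*21 = (-155 + 1)*21 = -154*21 = -3234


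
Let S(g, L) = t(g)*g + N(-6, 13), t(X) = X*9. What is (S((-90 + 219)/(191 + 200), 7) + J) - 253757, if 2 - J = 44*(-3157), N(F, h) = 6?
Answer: -17556857152/152881 ≈ -1.1484e+5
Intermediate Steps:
t(X) = 9*X
S(g, L) = 6 + 9*g² (S(g, L) = (9*g)*g + 6 = 9*g² + 6 = 6 + 9*g²)
J = 138910 (J = 2 - 44*(-3157) = 2 - 1*(-138908) = 2 + 138908 = 138910)
(S((-90 + 219)/(191 + 200), 7) + J) - 253757 = ((6 + 9*((-90 + 219)/(191 + 200))²) + 138910) - 253757 = ((6 + 9*(129/391)²) + 138910) - 253757 = ((6 + 9*(16641/152881)) + 138910) - 253757 = ((6 + 149769/152881) + 138910) - 253757 = (1067055/152881 + 138910) - 253757 = 21237766765/152881 - 253757 = -17556857152/152881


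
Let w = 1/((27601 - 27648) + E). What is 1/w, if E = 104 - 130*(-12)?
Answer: 1617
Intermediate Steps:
E = 1664 (E = 104 + 1560 = 1664)
w = 1/1617 (w = 1/((27601 - 27648) + 1664) = 1/(-47 + 1664) = 1/1617 ≈ 0.00061843)
1/w = 1/(1/1617) = 1617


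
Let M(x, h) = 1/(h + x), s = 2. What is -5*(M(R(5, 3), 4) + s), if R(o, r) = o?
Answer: -95/9 ≈ -10.556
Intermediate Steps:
-5*(M(R(5, 3), 4) + s) = -5*(1/(4 + 5) + 2) = -5*(1/9 + 2) = -5*(⅑ + 2) = -5*19/9 = -95/9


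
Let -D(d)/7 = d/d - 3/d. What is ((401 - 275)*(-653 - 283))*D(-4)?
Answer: 1444716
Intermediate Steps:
D(d) = -7 + 21/d (D(d) = -7*(d/d - 3/d) = -7*(1 - 3/d) = -7 + 21/d)
((401 - 275)*(-653 - 283))*D(-4) = ((401 - 275)*(-653 - 283))*(-7 + 21/(-4)) = (126*(-936))*(-7 + 21*(-¼)) = -117936*(-7 - 21/4) = -117936*(-49/4) = 1444716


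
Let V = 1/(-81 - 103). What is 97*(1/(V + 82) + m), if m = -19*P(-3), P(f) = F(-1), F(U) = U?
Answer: 27823189/15087 ≈ 1844.2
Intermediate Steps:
V = -1/184 (V = 1/(-184) = -1/184 ≈ -0.0054348)
P(f) = -1
m = 19 (m = -19*(-1) = 19)
97*(1/(V + 82) + m) = 97*(1/(-1/184 + 82) + 19) = 97*(1/(15087/184) + 19) = 97*(184/15087 + 19) = 97*(286837/15087) = 27823189/15087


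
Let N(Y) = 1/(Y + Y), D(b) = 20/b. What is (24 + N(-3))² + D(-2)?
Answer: 20089/36 ≈ 558.03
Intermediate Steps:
N(Y) = 1/(2*Y)
(24 + N(-3))² + D(-2) = (24 + (½)/(-3))² + 20/(-2) = (24 + (½)*(-⅓))² + 20*(-½) = (24 - ⅙)² - 10 = (143/6)² - 10 = 20449/36 - 10 = 20089/36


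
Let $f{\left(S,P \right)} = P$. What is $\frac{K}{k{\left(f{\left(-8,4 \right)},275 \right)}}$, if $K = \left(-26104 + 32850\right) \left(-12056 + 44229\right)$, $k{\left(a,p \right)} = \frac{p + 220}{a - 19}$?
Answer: $- \frac{217039058}{33} \approx -6.5769 \cdot 10^{6}$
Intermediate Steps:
$k{\left(a,p \right)} = \frac{220 + p}{-19 + a}$
$K = 217039058$ ($K = 6746 \cdot 32173 = 217039058$)
$\frac{K}{k{\left(f{\left(-8,4 \right)},275 \right)}} = \frac{217039058}{\frac{1}{-19 + 4} \left(220 + 275\right)} = \frac{217039058}{\frac{1}{-15} \cdot 495} = \frac{217039058}{\left(- \frac{1}{15}\right) 495} = \frac{217039058}{-33} = 217039058 \left(- \frac{1}{33}\right) = - \frac{217039058}{33}$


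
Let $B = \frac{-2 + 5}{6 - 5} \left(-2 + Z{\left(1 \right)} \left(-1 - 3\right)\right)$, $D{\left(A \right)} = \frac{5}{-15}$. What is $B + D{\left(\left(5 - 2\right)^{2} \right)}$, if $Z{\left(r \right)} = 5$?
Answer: $- \frac{199}{3} \approx -66.333$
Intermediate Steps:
$D{\left(A \right)} = - \frac{1}{3}$ ($D{\left(A \right)} = 5 \left(- \frac{1}{15}\right) = - \frac{1}{3}$)
$B = -66$ ($B = \frac{-2 + 5}{6 - 5} \left(-2 + 5 \left(-1 - 3\right)\right) = \frac{3}{1} \left(-2 + 5 \left(-4\right)\right) = 3 \cdot 1 \left(-2 - 20\right) = 3 \left(-22\right) = -66$)
$B + D{\left(\left(5 - 2\right)^{2} \right)} = -66 - \frac{1}{3} = - \frac{199}{3}$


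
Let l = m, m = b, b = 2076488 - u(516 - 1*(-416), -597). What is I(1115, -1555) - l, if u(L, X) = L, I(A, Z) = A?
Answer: -2074441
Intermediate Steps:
b = 2075556 (b = 2076488 - (516 - 1*(-416)) = 2076488 - (516 + 416) = 2076488 - 1*932 = 2076488 - 932 = 2075556)
m = 2075556
l = 2075556
I(1115, -1555) - l = 1115 - 1*2075556 = 1115 - 2075556 = -2074441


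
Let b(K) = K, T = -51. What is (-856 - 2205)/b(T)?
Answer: 3061/51 ≈ 60.020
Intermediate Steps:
(-856 - 2205)/b(T) = (-856 - 2205)/(-51) = -3061*(-1/51) = 3061/51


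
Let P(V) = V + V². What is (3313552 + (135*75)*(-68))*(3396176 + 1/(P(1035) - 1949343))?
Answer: 7819316509711574564/877083 ≈ 8.9151e+12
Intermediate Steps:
(3313552 + (135*75)*(-68))*(3396176 + 1/(P(1035) - 1949343)) = (3313552 + (135*75)*(-68))*(3396176 + 1/(1035*(1 + 1035) - 1949343)) = (3313552 + 10125*(-68))*(3396176 + 1/(1035*1036 - 1949343)) = (3313552 - 688500)*(3396176 + 1/(1072260 - 1949343)) = 2625052*(3396176 + 1/(-877083)) = 2625052*(3396176 - 1/877083) = 2625052*(2978728234607/877083) = 7819316509711574564/877083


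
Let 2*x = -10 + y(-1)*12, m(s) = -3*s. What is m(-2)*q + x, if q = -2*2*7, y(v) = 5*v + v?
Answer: -209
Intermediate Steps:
y(v) = 6*v
x = -41 (x = (-10 + (6*(-1))*12)/2 = (-10 - 6*12)/2 = (-10 - 72)/2 = (1/2)*(-82) = -41)
q = -28 (q = -4*7 = -28)
m(-2)*q + x = -3*(-2)*(-28) - 41 = 6*(-28) - 41 = -168 - 41 = -209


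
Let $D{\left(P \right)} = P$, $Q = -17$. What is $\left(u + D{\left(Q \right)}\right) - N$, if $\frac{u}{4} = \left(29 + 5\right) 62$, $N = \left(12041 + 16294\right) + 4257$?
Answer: $-24177$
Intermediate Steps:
$N = 32592$ ($N = 28335 + 4257 = 32592$)
$u = 8432$ ($u = 4 \left(29 + 5\right) 62 = 4 \cdot 34 \cdot 62 = 4 \cdot 2108 = 8432$)
$\left(u + D{\left(Q \right)}\right) - N = \left(8432 - 17\right) - 32592 = 8415 - 32592 = -24177$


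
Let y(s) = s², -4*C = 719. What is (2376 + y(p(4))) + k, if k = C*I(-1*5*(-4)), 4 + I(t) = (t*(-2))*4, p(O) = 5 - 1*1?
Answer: 31871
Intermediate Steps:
p(O) = 4 (p(O) = 5 - 1 = 4)
C = -719/4 (C = -¼*719 = -719/4 ≈ -179.75)
I(t) = -4 - 8*t (I(t) = -4 + (t*(-2))*4 = -4 - 2*t*4 = -4 - 8*t)
k = 29479 (k = -719*(-4 - 8*(-1*5)*(-4))/4 = -719*(-4 - (-40)*(-4))/4 = -719*(-4 - 8*20)/4 = -719*(-4 - 160)/4 = -719/4*(-164) = 29479)
(2376 + y(p(4))) + k = (2376 + 4²) + 29479 = (2376 + 16) + 29479 = 2392 + 29479 = 31871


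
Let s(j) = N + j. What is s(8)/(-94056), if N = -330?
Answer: 161/47028 ≈ 0.0034235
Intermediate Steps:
s(j) = -330 + j
s(8)/(-94056) = (-330 + 8)/(-94056) = -322*(-1/94056) = 161/47028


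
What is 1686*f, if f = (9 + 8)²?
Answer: 487254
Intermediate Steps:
f = 289 (f = 17² = 289)
1686*f = 1686*289 = 487254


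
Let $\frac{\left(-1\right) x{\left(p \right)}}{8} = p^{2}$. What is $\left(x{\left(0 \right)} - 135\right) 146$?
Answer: $-19710$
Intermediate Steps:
$x{\left(p \right)} = - 8 p^{2}$
$\left(x{\left(0 \right)} - 135\right) 146 = \left(- 8 \cdot 0^{2} - 135\right) 146 = \left(\left(-8\right) 0 - 135\right) 146 = \left(0 - 135\right) 146 = \left(-135\right) 146 = -19710$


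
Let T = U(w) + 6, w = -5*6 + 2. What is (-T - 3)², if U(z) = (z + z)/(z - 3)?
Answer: 112225/961 ≈ 116.78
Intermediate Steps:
w = -28 (w = -30 + 2 = -28)
U(z) = 2*z/(-3 + z) (U(z) = (2*z)/(-3 + z) = 2*z/(-3 + z))
T = 242/31 (T = 2*(-28)/(-3 - 28) + 6 = 2*(-28)/(-31) + 6 = 2*(-28)*(-1/31) + 6 = 56/31 + 6 = 242/31 ≈ 7.8064)
(-T - 3)² = (-1*242/31 - 3)² = (-242/31 - 3)² = (-335/31)² = 112225/961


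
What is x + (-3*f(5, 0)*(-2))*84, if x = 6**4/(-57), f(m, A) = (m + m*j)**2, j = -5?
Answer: 3829968/19 ≈ 2.0158e+5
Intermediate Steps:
f(m, A) = 16*m**2 (f(m, A) = (m + m*(-5))**2 = (m - 5*m)**2 = (-4*m)**2 = 16*m**2)
x = -432/19 (x = 1296*(-1/57) = -432/19 ≈ -22.737)
x + (-3*f(5, 0)*(-2))*84 = -432/19 + (-48*5**2*(-2))*84 = -432/19 + (-48*25*(-2))*84 = -432/19 + (-3*400*(-2))*84 = -432/19 - 1200*(-2)*84 = -432/19 + 2400*84 = -432/19 + 201600 = 3829968/19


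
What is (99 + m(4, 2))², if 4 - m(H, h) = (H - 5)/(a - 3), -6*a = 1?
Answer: 3806401/361 ≈ 10544.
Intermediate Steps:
a = -⅙ (a = -⅙*1 = -⅙ ≈ -0.16667)
m(H, h) = 46/19 + 6*H/19 (m(H, h) = 4 - (H - 5)/(-⅙ - 3) = 4 - (-5 + H)/(-19/6) = 4 - (-6)*(-5 + H)/19 = 4 - (30/19 - 6*H/19) = 4 + (-30/19 + 6*H/19) = 46/19 + 6*H/19)
(99 + m(4, 2))² = (99 + (46/19 + (6/19)*4))² = (99 + (46/19 + 24/19))² = (99 + 70/19)² = (1951/19)² = 3806401/361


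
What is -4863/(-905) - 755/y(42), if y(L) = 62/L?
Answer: -14198022/28055 ≈ -506.08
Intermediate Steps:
-4863/(-905) - 755/y(42) = -4863/(-905) - 755/(62/42) = -4863*(-1/905) - 755/(62*(1/42)) = 4863/905 - 755/31/21 = 4863/905 - 755*21/31 = 4863/905 - 15855/31 = -14198022/28055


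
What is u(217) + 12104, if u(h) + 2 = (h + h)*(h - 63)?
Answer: 78938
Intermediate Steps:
u(h) = -2 + 2*h*(-63 + h) (u(h) = -2 + (h + h)*(h - 63) = -2 + (2*h)*(-63 + h) = -2 + 2*h*(-63 + h))
u(217) + 12104 = (-2 - 126*217 + 2*217**2) + 12104 = (-2 - 27342 + 2*47089) + 12104 = (-2 - 27342 + 94178) + 12104 = 66834 + 12104 = 78938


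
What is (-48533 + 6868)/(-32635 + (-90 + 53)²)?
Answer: 41665/31266 ≈ 1.3326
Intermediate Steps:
(-48533 + 6868)/(-32635 + (-90 + 53)²) = -41665/(-32635 + (-37)²) = -41665/(-32635 + 1369) = -41665/(-31266) = -41665*(-1/31266) = 41665/31266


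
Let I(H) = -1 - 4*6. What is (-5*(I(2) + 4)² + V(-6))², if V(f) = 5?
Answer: 4840000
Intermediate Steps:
I(H) = -25 (I(H) = -1 - 1*24 = -1 - 24 = -25)
(-5*(I(2) + 4)² + V(-6))² = (-5*(-25 + 4)² + 5)² = (-5*(-21)² + 5)² = (-5*441 + 5)² = (-2205 + 5)² = (-2200)² = 4840000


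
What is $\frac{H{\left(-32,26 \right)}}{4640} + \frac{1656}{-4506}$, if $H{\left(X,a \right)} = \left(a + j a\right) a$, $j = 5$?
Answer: $\frac{220677}{435580} \approx 0.50663$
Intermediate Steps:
$H{\left(X,a \right)} = 6 a^{2}$ ($H{\left(X,a \right)} = \left(a + 5 a\right) a = 6 a a = 6 a^{2}$)
$\frac{H{\left(-32,26 \right)}}{4640} + \frac{1656}{-4506} = \frac{6 \cdot 26^{2}}{4640} + \frac{1656}{-4506} = 6 \cdot 676 \cdot \frac{1}{4640} + 1656 \left(- \frac{1}{4506}\right) = 4056 \cdot \frac{1}{4640} - \frac{276}{751} = \frac{507}{580} - \frac{276}{751} = \frac{220677}{435580}$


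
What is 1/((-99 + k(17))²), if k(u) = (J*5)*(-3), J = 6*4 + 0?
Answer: 1/210681 ≈ 4.7465e-6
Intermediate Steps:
J = 24 (J = 24 + 0 = 24)
k(u) = -360 (k(u) = (24*5)*(-3) = 120*(-3) = -360)
1/((-99 + k(17))²) = 1/((-99 - 360)²) = 1/((-459)²) = 1/210681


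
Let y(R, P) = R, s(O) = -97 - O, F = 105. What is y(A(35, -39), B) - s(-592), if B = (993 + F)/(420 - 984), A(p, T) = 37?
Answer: -458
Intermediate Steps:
B = -183/94 (B = (993 + 105)/(420 - 984) = 1098/(-564) = 1098*(-1/564) = -183/94 ≈ -1.9468)
y(A(35, -39), B) - s(-592) = 37 - (-97 - 1*(-592)) = 37 - (-97 + 592) = 37 - 1*495 = 37 - 495 = -458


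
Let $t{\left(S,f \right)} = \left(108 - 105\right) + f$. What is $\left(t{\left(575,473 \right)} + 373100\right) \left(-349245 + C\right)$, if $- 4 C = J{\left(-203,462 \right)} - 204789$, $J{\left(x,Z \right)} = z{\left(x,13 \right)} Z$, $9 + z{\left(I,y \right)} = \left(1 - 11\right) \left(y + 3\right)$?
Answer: $-104051469522$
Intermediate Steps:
$t{\left(S,f \right)} = 3 + f$
$z{\left(I,y \right)} = -39 - 10 y$ ($z{\left(I,y \right)} = -9 + \left(1 - 11\right) \left(y + 3\right) = -9 - 10 \left(3 + y\right) = -9 - \left(30 + 10 y\right) = -39 - 10 y$)
$J{\left(x,Z \right)} = - 169 Z$ ($J{\left(x,Z \right)} = \left(-39 - 130\right) Z = - 169 Z$)
$C = \frac{282867}{4}$ ($C = - \frac{\left(-169\right) 462 - 204789}{4} = - \frac{-78078 - 204789}{4} = \left(- \frac{1}{4}\right) \left(-282867\right) = \frac{282867}{4} \approx 70717.0$)
$\left(t{\left(575,473 \right)} + 373100\right) \left(-349245 + C\right) = \left(\left(3 + 473\right) + 373100\right) \left(-349245 + \frac{282867}{4}\right) = \left(476 + 373100\right) \left(- \frac{1114113}{4}\right) = 373576 \left(- \frac{1114113}{4}\right) = -104051469522$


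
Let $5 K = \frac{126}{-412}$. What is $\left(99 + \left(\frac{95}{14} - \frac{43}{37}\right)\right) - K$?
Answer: $\frac{13963371}{133385} \approx 104.68$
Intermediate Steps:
$K = - \frac{63}{1030}$ ($K = \frac{126 \frac{1}{-412}}{5} = \frac{126 \left(- \frac{1}{412}\right)}{5} = \frac{1}{5} \left(- \frac{63}{206}\right) = - \frac{63}{1030} \approx -0.061165$)
$\left(99 + \left(\frac{95}{14} - \frac{43}{37}\right)\right) - K = \left(99 + \left(\frac{95}{14} - \frac{43}{37}\right)\right) - - \frac{63}{1030} = \left(99 + \left(95 \cdot \frac{1}{14} - \frac{43}{37}\right)\right) + \frac{63}{1030} = \left(99 + \left(\frac{95}{14} - \frac{43}{37}\right)\right) + \frac{63}{1030} = \left(99 + \frac{2913}{518}\right) + \frac{63}{1030} = \frac{54195}{518} + \frac{63}{1030} = \frac{13963371}{133385}$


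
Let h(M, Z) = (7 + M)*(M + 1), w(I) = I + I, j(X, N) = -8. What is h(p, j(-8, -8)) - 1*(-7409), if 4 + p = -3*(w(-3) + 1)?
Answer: 7625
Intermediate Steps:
w(I) = 2*I
p = 11 (p = -4 - 3*(2*(-3) + 1) = -4 - 3*(-6 + 1) = -4 - 3*(-5) = -4 + 15 = 11)
h(M, Z) = (1 + M)*(7 + M) (h(M, Z) = (7 + M)*(1 + M) = (1 + M)*(7 + M))
h(p, j(-8, -8)) - 1*(-7409) = (7 + 11² + 8*11) - 1*(-7409) = (7 + 121 + 88) + 7409 = 216 + 7409 = 7625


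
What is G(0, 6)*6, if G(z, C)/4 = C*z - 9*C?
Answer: -1296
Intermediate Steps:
G(z, C) = -36*C + 4*C*z (G(z, C) = 4*(C*z - 9*C) = 4*(-9*C + C*z) = -36*C + 4*C*z)
G(0, 6)*6 = (4*6*(-9 + 0))*6 = (4*6*(-9))*6 = -216*6 = -1296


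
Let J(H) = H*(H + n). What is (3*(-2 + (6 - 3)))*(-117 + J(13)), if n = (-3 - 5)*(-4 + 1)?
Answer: 1092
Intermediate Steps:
n = 24 (n = -8*(-3) = 24)
J(H) = H*(24 + H) (J(H) = H*(H + 24) = H*(24 + H))
(3*(-2 + (6 - 3)))*(-117 + J(13)) = (3*(-2 + (6 - 3)))*(-117 + 13*(24 + 13)) = (3*(-2 + 3))*(-117 + 13*37) = (3*1)*(-117 + 481) = 3*364 = 1092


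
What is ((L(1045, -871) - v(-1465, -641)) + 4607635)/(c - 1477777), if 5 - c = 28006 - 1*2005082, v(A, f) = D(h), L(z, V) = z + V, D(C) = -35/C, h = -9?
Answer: 20735123/2246868 ≈ 9.2285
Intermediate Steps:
L(z, V) = V + z
v(A, f) = 35/9 (v(A, f) = -35/(-9) = -35*(-1/9) = 35/9)
c = 1977081 (c = 5 - (28006 - 1*2005082) = 5 - (28006 - 2005082) = 5 - 1*(-1977076) = 5 + 1977076 = 1977081)
((L(1045, -871) - v(-1465, -641)) + 4607635)/(c - 1477777) = (((-871 + 1045) - 1*35/9) + 4607635)/(1977081 - 1477777) = ((174 - 35/9) + 4607635)/499304 = (1531/9 + 4607635)*(1/499304) = (41470246/9)*(1/499304) = 20735123/2246868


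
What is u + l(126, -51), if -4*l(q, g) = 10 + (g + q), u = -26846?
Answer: -107469/4 ≈ -26867.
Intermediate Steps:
l(q, g) = -5/2 - g/4 - q/4 (l(q, g) = -(10 + (g + q))/4 = -(10 + g + q)/4 = -5/2 - g/4 - q/4)
u + l(126, -51) = -26846 + (-5/2 - ¼*(-51) - ¼*126) = -26846 + (-5/2 + 51/4 - 63/2) = -26846 - 85/4 = -107469/4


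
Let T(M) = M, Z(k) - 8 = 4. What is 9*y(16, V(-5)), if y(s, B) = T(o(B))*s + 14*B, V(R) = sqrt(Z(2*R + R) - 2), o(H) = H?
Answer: 270*sqrt(10) ≈ 853.81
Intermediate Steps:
Z(k) = 12 (Z(k) = 8 + 4 = 12)
V(R) = sqrt(10) (V(R) = sqrt(12 - 2) = sqrt(10))
y(s, B) = 14*B + B*s (y(s, B) = B*s + 14*B = 14*B + B*s)
9*y(16, V(-5)) = 9*(sqrt(10)*(14 + 16)) = 9*(sqrt(10)*30) = 9*(30*sqrt(10)) = 270*sqrt(10)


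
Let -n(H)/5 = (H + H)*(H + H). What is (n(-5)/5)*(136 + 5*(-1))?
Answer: -13100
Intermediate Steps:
n(H) = -20*H**2 (n(H) = -5*(H + H)*(H + H) = -5*2*H*2*H = -20*H**2)
(n(-5)/5)*(136 + 5*(-1)) = ((-20*(-5)**2)/5)*(136 + 5*(-1)) = ((-20*25)/5)*(136 - 5) = ((1/5)*(-500))*131 = -100*131 = -13100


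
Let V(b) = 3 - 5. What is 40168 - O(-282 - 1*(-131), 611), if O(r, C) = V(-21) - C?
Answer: 40781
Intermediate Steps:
V(b) = -2
O(r, C) = -2 - C
40168 - O(-282 - 1*(-131), 611) = 40168 - (-2 - 1*611) = 40168 - (-2 - 611) = 40168 - 1*(-613) = 40168 + 613 = 40781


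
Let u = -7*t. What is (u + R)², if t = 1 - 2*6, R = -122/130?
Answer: 24443136/4225 ≈ 5785.4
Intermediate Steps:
R = -61/65 (R = -122*1/130 = -61/65 ≈ -0.93846)
t = -11 (t = 1 - 12 = -11)
u = 77 (u = -7*(-11) = 77)
(u + R)² = (77 - 61/65)² = (4944/65)² = 24443136/4225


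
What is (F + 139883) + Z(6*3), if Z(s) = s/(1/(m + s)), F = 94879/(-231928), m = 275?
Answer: 33665877817/231928 ≈ 1.4516e+5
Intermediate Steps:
F = -94879/231928 (F = 94879*(-1/231928) = -94879/231928 ≈ -0.40909)
Z(s) = s*(275 + s) (Z(s) = s/(1/(275 + s)) = s*(275 + s))
(F + 139883) + Z(6*3) = (-94879/231928 + 139883) + (6*3)*(275 + 6*3) = 32442689545/231928 + 18*(275 + 18) = 32442689545/231928 + 18*293 = 32442689545/231928 + 5274 = 33665877817/231928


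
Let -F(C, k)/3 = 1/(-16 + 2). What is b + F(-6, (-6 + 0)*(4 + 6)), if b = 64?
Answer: 899/14 ≈ 64.214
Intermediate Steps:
F(C, k) = 3/14 (F(C, k) = -3/(-16 + 2) = -3/(-14) = -3*(-1/14) = 3/14)
b + F(-6, (-6 + 0)*(4 + 6)) = 64 + 3/14 = 899/14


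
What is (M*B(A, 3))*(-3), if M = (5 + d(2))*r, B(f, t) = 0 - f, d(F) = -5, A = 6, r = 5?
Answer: 0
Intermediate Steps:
B(f, t) = -f
M = 0 (M = (5 - 5)*5 = 0*5 = 0)
(M*B(A, 3))*(-3) = (0*(-1*6))*(-3) = (0*(-6))*(-3) = 0*(-3) = 0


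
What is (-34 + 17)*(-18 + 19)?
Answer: -17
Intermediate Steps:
(-34 + 17)*(-18 + 19) = -17*1 = -17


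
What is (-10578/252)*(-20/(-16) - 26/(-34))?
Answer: -241531/2856 ≈ -84.570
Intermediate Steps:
(-10578/252)*(-20/(-16) - 26/(-34)) = (-10578*1/252)*(-20*(-1/16) - 26*(-1/34)) = -1763*(5/4 + 13/17)/42 = -1763/42*137/68 = -241531/2856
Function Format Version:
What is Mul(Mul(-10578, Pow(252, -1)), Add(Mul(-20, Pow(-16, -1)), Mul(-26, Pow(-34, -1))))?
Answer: Rational(-241531, 2856) ≈ -84.570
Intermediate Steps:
Mul(Mul(-10578, Pow(252, -1)), Add(Mul(-20, Pow(-16, -1)), Mul(-26, Pow(-34, -1)))) = Mul(Mul(-10578, Rational(1, 252)), Add(Mul(-20, Rational(-1, 16)), Mul(-26, Rational(-1, 34)))) = Mul(Rational(-1763, 42), Add(Rational(5, 4), Rational(13, 17))) = Mul(Rational(-1763, 42), Rational(137, 68)) = Rational(-241531, 2856)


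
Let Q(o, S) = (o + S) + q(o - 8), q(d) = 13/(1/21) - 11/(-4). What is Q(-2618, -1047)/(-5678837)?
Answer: 13557/22715348 ≈ 0.00059682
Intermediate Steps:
q(d) = 1103/4 (q(d) = 13/(1/21) - 11*(-1/4) = 13*21 + 11/4 = 273 + 11/4 = 1103/4)
Q(o, S) = 1103/4 + S + o (Q(o, S) = (o + S) + 1103/4 = (S + o) + 1103/4 = 1103/4 + S + o)
Q(-2618, -1047)/(-5678837) = (1103/4 - 1047 - 2618)/(-5678837) = -13557/4*(-1/5678837) = 13557/22715348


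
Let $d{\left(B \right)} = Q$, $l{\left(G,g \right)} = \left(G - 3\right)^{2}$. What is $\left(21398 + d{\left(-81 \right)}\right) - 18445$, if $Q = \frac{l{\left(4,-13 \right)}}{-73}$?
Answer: $\frac{215568}{73} \approx 2953.0$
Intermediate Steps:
$l{\left(G,g \right)} = \left(-3 + G\right)^{2}$
$Q = - \frac{1}{73}$ ($Q = \frac{\left(-3 + 4\right)^{2}}{-73} = 1^{2} \left(- \frac{1}{73}\right) = 1 \left(- \frac{1}{73}\right) = - \frac{1}{73} \approx -0.013699$)
$d{\left(B \right)} = - \frac{1}{73}$
$\left(21398 + d{\left(-81 \right)}\right) - 18445 = \left(21398 - \frac{1}{73}\right) - 18445 = \frac{1562053}{73} - 18445 = \frac{215568}{73}$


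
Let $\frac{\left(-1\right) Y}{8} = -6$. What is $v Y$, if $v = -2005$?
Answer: $-96240$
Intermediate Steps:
$Y = 48$ ($Y = \left(-8\right) \left(-6\right) = 48$)
$v Y = \left(-2005\right) 48 = -96240$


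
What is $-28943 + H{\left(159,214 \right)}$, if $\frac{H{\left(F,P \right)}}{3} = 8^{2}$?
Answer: $-28751$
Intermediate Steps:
$H{\left(F,P \right)} = 192$ ($H{\left(F,P \right)} = 3 \cdot 8^{2} = 3 \cdot 64 = 192$)
$-28943 + H{\left(159,214 \right)} = -28943 + 192 = -28751$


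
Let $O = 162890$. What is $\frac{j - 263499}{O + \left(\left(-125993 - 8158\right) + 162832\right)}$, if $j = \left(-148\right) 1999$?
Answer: $- \frac{559351}{191571} \approx -2.9198$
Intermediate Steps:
$j = -295852$
$\frac{j - 263499}{O + \left(\left(-125993 - 8158\right) + 162832\right)} = \frac{-295852 - 263499}{162890 + \left(\left(-125993 - 8158\right) + 162832\right)} = - \frac{559351}{162890 + \left(-134151 + 162832\right)} = - \frac{559351}{162890 + 28681} = - \frac{559351}{191571}$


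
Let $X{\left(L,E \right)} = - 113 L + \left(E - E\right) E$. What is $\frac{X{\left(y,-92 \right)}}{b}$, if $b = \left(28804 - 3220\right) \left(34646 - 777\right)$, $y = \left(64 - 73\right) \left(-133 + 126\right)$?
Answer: $- \frac{2373}{288834832} \approx -8.2158 \cdot 10^{-6}$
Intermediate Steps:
$y = 63$ ($y = \left(-9\right) \left(-7\right) = 63$)
$b = 866504496$ ($b = 25584 \cdot 33869 = 866504496$)
$X{\left(L,E \right)} = - 113 L$ ($X{\left(L,E \right)} = - 113 L + 0 E = - 113 L + 0 = - 113 L$)
$\frac{X{\left(y,-92 \right)}}{b} = \frac{\left(-113\right) 63}{866504496} = \left(-7119\right) \frac{1}{866504496} = - \frac{2373}{288834832}$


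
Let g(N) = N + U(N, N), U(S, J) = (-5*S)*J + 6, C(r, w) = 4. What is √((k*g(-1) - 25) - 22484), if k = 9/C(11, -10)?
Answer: 3*I*√2501 ≈ 150.03*I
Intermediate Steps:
U(S, J) = 6 - 5*J*S (U(S, J) = -5*J*S + 6 = 6 - 5*J*S)
g(N) = 6 + N - 5*N² (g(N) = N + (6 - 5*N*N) = N + (6 - 5*N²) = 6 + N - 5*N²)
k = 9/4 ≈ 2.2500
√((k*g(-1) - 25) - 22484) = √((9*(6 - 1 - 5*(-1)²)/4 - 25) - 22484) = √((9*(6 - 1 - 5*1)/4 - 25) - 22484) = √((9*(6 - 1 - 5)/4 - 25) - 22484) = √(((9/4)*0 - 25) - 22484) = √((0 - 25) - 22484) = √(-25 - 22484) = √(-22509) = 3*I*√2501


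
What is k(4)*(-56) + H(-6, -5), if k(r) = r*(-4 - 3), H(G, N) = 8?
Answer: 1576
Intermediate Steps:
k(r) = -7*r (k(r) = r*(-7) = -7*r)
k(4)*(-56) + H(-6, -5) = -7*4*(-56) + 8 = -28*(-56) + 8 = 1568 + 8 = 1576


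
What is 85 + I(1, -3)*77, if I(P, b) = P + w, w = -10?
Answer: -608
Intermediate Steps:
I(P, b) = -10 + P (I(P, b) = P - 10 = -10 + P)
85 + I(1, -3)*77 = 85 + (-10 + 1)*77 = 85 - 9*77 = 85 - 693 = -608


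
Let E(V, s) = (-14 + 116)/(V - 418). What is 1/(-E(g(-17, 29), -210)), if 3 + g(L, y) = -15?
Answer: 218/51 ≈ 4.2745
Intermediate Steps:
g(L, y) = -18 (g(L, y) = -3 - 15 = -18)
E(V, s) = 102/(-418 + V)
1/(-E(g(-17, 29), -210)) = 1/(-102/(-418 - 18)) = 1/(-102/(-436)) = 1/(-102*(-1)/436) = 1/(-1*(-51/218)) = 1/(51/218) = 218/51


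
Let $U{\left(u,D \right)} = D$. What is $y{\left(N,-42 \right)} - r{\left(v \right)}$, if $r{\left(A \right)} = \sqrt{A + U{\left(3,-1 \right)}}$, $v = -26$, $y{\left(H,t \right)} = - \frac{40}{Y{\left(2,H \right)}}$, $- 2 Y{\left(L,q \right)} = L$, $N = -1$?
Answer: $40 - 3 i \sqrt{3} \approx 40.0 - 5.1962 i$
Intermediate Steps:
$Y{\left(L,q \right)} = - \frac{L}{2}$
$y{\left(H,t \right)} = 40$ ($y{\left(H,t \right)} = - \frac{40}{\left(- \frac{1}{2}\right) 2} = - \frac{40}{-1} = \left(-40\right) \left(-1\right) = 40$)
$r{\left(A \right)} = \sqrt{-1 + A}$ ($r{\left(A \right)} = \sqrt{A - 1} = \sqrt{-1 + A}$)
$y{\left(N,-42 \right)} - r{\left(v \right)} = 40 - \sqrt{-1 - 26} = 40 - \sqrt{-27} = 40 - 3 i \sqrt{3}$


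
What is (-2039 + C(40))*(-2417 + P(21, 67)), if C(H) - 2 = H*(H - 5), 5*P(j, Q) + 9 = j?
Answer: 7690501/5 ≈ 1.5381e+6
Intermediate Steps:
P(j, Q) = -9/5 + j/5
C(H) = 2 + H*(-5 + H) (C(H) = 2 + H*(H - 5) = 2 + H*(-5 + H))
(-2039 + C(40))*(-2417 + P(21, 67)) = (-2039 + (2 + 40² - 5*40))*(-2417 + (-9/5 + (⅕)*21)) = (-2039 + (2 + 1600 - 200))*(-2417 + (-9/5 + 21/5)) = (-2039 + 1402)*(-2417 + 12/5) = -637*(-12073/5) = 7690501/5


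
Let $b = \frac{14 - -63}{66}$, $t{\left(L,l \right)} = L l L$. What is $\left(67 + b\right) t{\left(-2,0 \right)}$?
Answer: $0$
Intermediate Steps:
$t{\left(L,l \right)} = l L^{2}$
$b = \frac{7}{6}$ ($b = \left(14 + 63\right) \frac{1}{66} = 77 \cdot \frac{1}{66} = \frac{7}{6} \approx 1.1667$)
$\left(67 + b\right) t{\left(-2,0 \right)} = \left(67 + \frac{7}{6}\right) 0 \left(-2\right)^{2} = \frac{409 \cdot 0 \cdot 4}{6} = \frac{409}{6} \cdot 0 = 0$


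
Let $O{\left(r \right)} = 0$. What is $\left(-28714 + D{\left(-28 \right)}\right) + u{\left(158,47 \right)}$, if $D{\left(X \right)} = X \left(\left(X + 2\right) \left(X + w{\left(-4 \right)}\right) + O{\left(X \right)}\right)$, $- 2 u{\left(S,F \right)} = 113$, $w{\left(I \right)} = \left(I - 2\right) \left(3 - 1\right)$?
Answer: $- \frac{115781}{2} \approx -57891.0$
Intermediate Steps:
$w{\left(I \right)} = -4 + 2 I$ ($w{\left(I \right)} = \left(-2 + I\right) 2 = -4 + 2 I$)
$u{\left(S,F \right)} = - \frac{113}{2}$ ($u{\left(S,F \right)} = \left(- \frac{1}{2}\right) 113 = - \frac{113}{2}$)
$D{\left(X \right)} = X \left(-12 + X\right) \left(2 + X\right)$ ($D{\left(X \right)} = X \left(\left(X + 2\right) \left(X + \left(-4 + 2 \left(-4\right)\right)\right) + 0\right) = X \left(\left(2 + X\right) \left(X - 12\right) + 0\right) = X \left(\left(2 + X\right) \left(-12 + X\right) + 0\right) = X \left(\left(-12 + X\right) \left(2 + X\right) + 0\right) = X \left(-12 + X\right) \left(2 + X\right)$)
$\left(-28714 + D{\left(-28 \right)}\right) + u{\left(158,47 \right)} = \left(-28714 - 28 \left(-24 + \left(-28\right)^{2} - -280\right)\right) - \frac{113}{2} = \left(-28714 - 28 \left(-24 + 784 + 280\right)\right) - \frac{113}{2} = \left(-28714 - 29120\right) - \frac{113}{2} = -57834 - \frac{113}{2} = - \frac{115781}{2}$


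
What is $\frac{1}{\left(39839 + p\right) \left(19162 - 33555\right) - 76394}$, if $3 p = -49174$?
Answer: $- \frac{3}{1012675981} \approx -2.9624 \cdot 10^{-9}$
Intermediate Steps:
$p = - \frac{49174}{3}$ ($p = \frac{1}{3} \left(-49174\right) = - \frac{49174}{3} \approx -16391.0$)
$\frac{1}{\left(39839 + p\right) \left(19162 - 33555\right) - 76394} = \frac{1}{\left(39839 - \frac{49174}{3}\right) \left(19162 - 33555\right) - 76394} = \frac{1}{\frac{70343}{3} \left(-14393\right) - 76394} = \frac{1}{- \frac{1012446799}{3} - 76394} = \frac{1}{- \frac{1012675981}{3}} = - \frac{3}{1012675981}$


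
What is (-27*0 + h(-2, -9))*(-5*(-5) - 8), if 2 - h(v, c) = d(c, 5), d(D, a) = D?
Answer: 187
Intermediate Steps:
h(v, c) = 2 - c
(-27*0 + h(-2, -9))*(-5*(-5) - 8) = (-27*0 + (2 - 1*(-9)))*(-5*(-5) - 8) = (0 + (2 + 9))*(25 - 8) = (0 + 11)*17 = 11*17 = 187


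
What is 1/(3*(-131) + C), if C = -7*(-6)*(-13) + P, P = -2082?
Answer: -1/3021 ≈ -0.00033102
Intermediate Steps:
C = -2628 (C = -7*(-6)*(-13) - 2082 = 42*(-13) - 2082 = -546 - 2082 = -2628)
1/(3*(-131) + C) = 1/(3*(-131) - 2628) = 1/(-393 - 2628) = 1/(-3021) = -1/3021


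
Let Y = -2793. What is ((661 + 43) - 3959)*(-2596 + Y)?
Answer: 17541195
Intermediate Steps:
((661 + 43) - 3959)*(-2596 + Y) = ((661 + 43) - 3959)*(-2596 - 2793) = (704 - 3959)*(-5389) = -3255*(-5389) = 17541195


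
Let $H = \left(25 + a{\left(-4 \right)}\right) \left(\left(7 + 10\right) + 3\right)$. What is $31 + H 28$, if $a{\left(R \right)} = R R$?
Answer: $22991$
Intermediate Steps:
$a{\left(R \right)} = R^{2}$
$H = 820$ ($H = \left(25 + \left(-4\right)^{2}\right) \left(\left(7 + 10\right) + 3\right) = \left(25 + 16\right) \left(17 + 3\right) = 41 \cdot 20 = 820$)
$31 + H 28 = 31 + 820 \cdot 28 = 31 + 22960 = 22991$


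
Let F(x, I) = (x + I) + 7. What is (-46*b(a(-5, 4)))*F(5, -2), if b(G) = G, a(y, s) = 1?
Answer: -460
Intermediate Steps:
F(x, I) = 7 + I + x (F(x, I) = (I + x) + 7 = 7 + I + x)
(-46*b(a(-5, 4)))*F(5, -2) = (-46*1)*(7 - 2 + 5) = -46*10 = -460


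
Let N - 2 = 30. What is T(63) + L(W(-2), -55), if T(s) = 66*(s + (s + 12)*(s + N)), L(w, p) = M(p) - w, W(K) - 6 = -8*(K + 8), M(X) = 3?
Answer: 474453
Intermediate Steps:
N = 32 (N = 2 + 30 = 32)
W(K) = -58 - 8*K (W(K) = 6 - 8*(K + 8) = 6 - 8*(8 + K) = 6 + (-64 - 8*K) = -58 - 8*K)
L(w, p) = 3 - w
T(s) = 66*s + 66*(12 + s)*(32 + s) (T(s) = 66*(s + (s + 12)*(s + 32)) = 66*(s + (12 + s)*(32 + s)) = 66*s + 66*(12 + s)*(32 + s))
T(63) + L(W(-2), -55) = (25344 + 66*63² + 2970*63) + (3 - (-58 - 8*(-2))) = (25344 + 66*3969 + 187110) + (3 - (-58 + 16)) = (25344 + 261954 + 187110) + (3 - 1*(-42)) = 474408 + (3 + 42) = 474408 + 45 = 474453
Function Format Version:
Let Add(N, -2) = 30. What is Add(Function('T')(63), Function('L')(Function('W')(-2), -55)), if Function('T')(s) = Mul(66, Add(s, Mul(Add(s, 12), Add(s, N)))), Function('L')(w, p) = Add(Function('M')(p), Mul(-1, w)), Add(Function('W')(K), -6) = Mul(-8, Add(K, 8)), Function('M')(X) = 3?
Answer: 474453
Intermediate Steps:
N = 32 (N = Add(2, 30) = 32)
Function('W')(K) = Add(-58, Mul(-8, K)) (Function('W')(K) = Add(6, Mul(-8, Add(K, 8))) = Add(6, Mul(-8, Add(8, K))) = Add(6, Add(-64, Mul(-8, K))) = Add(-58, Mul(-8, K)))
Function('L')(w, p) = Add(3, Mul(-1, w))
Function('T')(s) = Add(Mul(66, s), Mul(66, Add(12, s), Add(32, s))) (Function('T')(s) = Mul(66, Add(s, Mul(Add(s, 12), Add(s, 32)))) = Mul(66, Add(s, Mul(Add(12, s), Add(32, s)))) = Add(Mul(66, s), Mul(66, Add(12, s), Add(32, s))))
Add(Function('T')(63), Function('L')(Function('W')(-2), -55)) = Add(Add(25344, Mul(66, Pow(63, 2)), Mul(2970, 63)), Add(3, Mul(-1, Add(-58, Mul(-8, -2))))) = Add(Add(25344, Mul(66, 3969), 187110), Add(3, Mul(-1, Add(-58, 16)))) = Add(Add(25344, 261954, 187110), Add(3, Mul(-1, -42))) = Add(474408, Add(3, 42)) = Add(474408, 45) = 474453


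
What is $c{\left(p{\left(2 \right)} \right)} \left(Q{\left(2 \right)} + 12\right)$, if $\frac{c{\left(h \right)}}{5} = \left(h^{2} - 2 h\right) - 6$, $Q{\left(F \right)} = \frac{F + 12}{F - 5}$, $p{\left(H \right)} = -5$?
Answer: $\frac{3190}{3} \approx 1063.3$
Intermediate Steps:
$Q{\left(F \right)} = \frac{12 + F}{-5 + F}$
$c{\left(h \right)} = -30 - 10 h + 5 h^{2}$ ($c{\left(h \right)} = 5 \left(\left(h^{2} - 2 h\right) - 6\right) = 5 \left(-6 + h^{2} - 2 h\right) = -30 - 10 h + 5 h^{2}$)
$c{\left(p{\left(2 \right)} \right)} \left(Q{\left(2 \right)} + 12\right) = \left(-30 - -50 + 5 \left(-5\right)^{2}\right) \left(\frac{12 + 2}{-5 + 2} + 12\right) = \left(-30 + 50 + 5 \cdot 25\right) \left(\frac{1}{-3} \cdot 14 + 12\right) = \left(-30 + 50 + 125\right) \left(\left(- \frac{1}{3}\right) 14 + 12\right) = 145 \left(- \frac{14}{3} + 12\right) = 145 \cdot \frac{22}{3} = \frac{3190}{3}$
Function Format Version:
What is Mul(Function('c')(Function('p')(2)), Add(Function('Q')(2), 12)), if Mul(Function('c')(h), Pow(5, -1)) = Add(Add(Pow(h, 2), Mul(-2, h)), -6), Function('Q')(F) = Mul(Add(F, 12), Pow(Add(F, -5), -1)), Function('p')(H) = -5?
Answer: Rational(3190, 3) ≈ 1063.3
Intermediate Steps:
Function('Q')(F) = Mul(Pow(Add(-5, F), -1), Add(12, F)) (Function('Q')(F) = Mul(Add(12, F), Pow(Add(-5, F), -1)) = Mul(Pow(Add(-5, F), -1), Add(12, F)))
Function('c')(h) = Add(-30, Mul(-10, h), Mul(5, Pow(h, 2))) (Function('c')(h) = Mul(5, Add(Add(Pow(h, 2), Mul(-2, h)), -6)) = Mul(5, Add(-6, Pow(h, 2), Mul(-2, h))) = Add(-30, Mul(-10, h), Mul(5, Pow(h, 2))))
Mul(Function('c')(Function('p')(2)), Add(Function('Q')(2), 12)) = Mul(Add(-30, Mul(-10, -5), Mul(5, Pow(-5, 2))), Add(Mul(Pow(Add(-5, 2), -1), Add(12, 2)), 12)) = Mul(Add(-30, 50, Mul(5, 25)), Add(Mul(Pow(-3, -1), 14), 12)) = Mul(Add(-30, 50, 125), Add(Mul(Rational(-1, 3), 14), 12)) = Mul(145, Add(Rational(-14, 3), 12)) = Mul(145, Rational(22, 3)) = Rational(3190, 3)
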